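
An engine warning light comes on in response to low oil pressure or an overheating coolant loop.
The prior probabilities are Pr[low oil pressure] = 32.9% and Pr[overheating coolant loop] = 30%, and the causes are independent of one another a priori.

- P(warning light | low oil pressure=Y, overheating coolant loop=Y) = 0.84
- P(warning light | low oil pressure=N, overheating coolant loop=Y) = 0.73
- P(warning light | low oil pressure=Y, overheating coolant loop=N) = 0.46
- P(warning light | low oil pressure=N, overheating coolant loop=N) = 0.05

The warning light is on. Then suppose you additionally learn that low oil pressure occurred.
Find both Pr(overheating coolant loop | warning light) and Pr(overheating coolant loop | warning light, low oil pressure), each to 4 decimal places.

P(warning light) = 0.05*0.671*0.7 + 0.73*0.671*0.3 + 0.46*0.329*0.7 + 0.84*0.329*0.3 = 0.023485 + 0.146949 + 0.105938 + 0.082908 = 0.359280
The overheating coolant loop-present share is 0.146949 + 0.082908 = 0.229857.
Hence the posterior is 0.229857/0.359280 ≈ 0.6398.

With the extra evidence:
P(warning light | low oil pressure) = 0.46·0.7 + 0.84·0.3 = 0.322000 + 0.252000 = 0.574000
The overheating coolant loop-present share is 0.84·0.3 = 0.252000.
So P(overheating coolant loop | warning light, low oil pressure) = 0.252000/0.574000 ≈ 0.4390.
— low oil pressure explains away the evidence for overheating coolant loop.

Pr(overheating coolant loop | warning light) ≈ 0.6398; Pr(overheating coolant loop | warning light, low oil pressure) ≈ 0.4390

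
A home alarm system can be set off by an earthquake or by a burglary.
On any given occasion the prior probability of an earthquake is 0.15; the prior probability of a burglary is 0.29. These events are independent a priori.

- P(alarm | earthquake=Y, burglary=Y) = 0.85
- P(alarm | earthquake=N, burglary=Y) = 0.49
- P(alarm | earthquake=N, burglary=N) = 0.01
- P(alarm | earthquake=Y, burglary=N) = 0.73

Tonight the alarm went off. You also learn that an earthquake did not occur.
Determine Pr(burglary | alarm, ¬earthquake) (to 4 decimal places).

Pr(burglary | alarm, ¬earthquake) ≈ 0.9524

Weight on burglary=true, given the evidence: 0.49·0.29 = 0.142100
Denominator P(alarm | ¬earthquake): 0.01·0.71 + 0.49·0.29 = 0.149200
P(burglary | alarm, ¬earthquake) = 0.142100/0.149200 ≈ 0.9524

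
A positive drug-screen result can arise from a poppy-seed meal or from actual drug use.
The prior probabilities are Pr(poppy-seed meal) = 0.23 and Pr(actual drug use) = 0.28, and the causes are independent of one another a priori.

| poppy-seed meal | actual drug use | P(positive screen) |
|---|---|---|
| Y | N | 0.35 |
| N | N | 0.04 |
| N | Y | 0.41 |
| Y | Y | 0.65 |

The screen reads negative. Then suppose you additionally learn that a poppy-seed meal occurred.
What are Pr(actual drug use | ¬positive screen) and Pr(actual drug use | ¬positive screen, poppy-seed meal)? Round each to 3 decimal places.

Pr(actual drug use | ¬positive screen) ≈ 0.190; Pr(actual drug use | ¬positive screen, poppy-seed meal) ≈ 0.173

Numerator (weight on configurations with actual drug use): 0.127204 + 0.022540 = 0.149744
The normalizing constant is 0.96*0.77*0.72 + 0.59*0.77*0.28 + 0.65*0.23*0.72 + 0.35*0.23*0.28 = 0.789608
P(actual drug use | ¬positive screen) = 0.149744/0.789608 ≈ 0.190

Now also conditioning on poppy-seed meal=true:
Weight on actual drug use=true, given the evidence: 0.35·0.28 = 0.098000
Normalizer over all consistent configurations: 0.65·0.72 + 0.35·0.28 = 0.566000
Posterior = 0.098000 / 0.566000 ≈ 0.173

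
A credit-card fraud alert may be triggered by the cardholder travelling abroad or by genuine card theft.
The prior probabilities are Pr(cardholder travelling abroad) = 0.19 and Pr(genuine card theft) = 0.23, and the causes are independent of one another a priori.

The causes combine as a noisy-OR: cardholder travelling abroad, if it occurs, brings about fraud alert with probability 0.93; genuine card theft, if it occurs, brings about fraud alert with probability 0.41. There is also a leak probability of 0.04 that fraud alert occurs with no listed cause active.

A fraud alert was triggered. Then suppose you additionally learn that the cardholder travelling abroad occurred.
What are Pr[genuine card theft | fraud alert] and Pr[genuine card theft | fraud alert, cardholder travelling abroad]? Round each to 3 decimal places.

Pr[genuine card theft | fraud alert] ≈ 0.432; Pr[genuine card theft | fraud alert, cardholder travelling abroad] ≈ 0.235

Under noisy-OR, P(fraud alert | causes) = 1 − (1−0.04)·∏(1−qᵢ) over the active causes.
P(fraud alert) = 0.04*0.81*0.77 + 0.4336*0.81*0.23 + 0.9328*0.19*0.77 + 0.960352*0.19*0.23 = 0.024948 + 0.080780 + 0.136469 + 0.041967 = 0.284164
The genuine card theft-present share is 0.080780 + 0.041967 = 0.122747.
P(genuine card theft | fraud alert) = 0.122747 / 0.284164 ≈ 0.432

Now also conditioning on cardholder travelling abroad=true:
P(fraud alert | cardholder travelling abroad) = 0.9328*0.77 + 0.960352*0.23 = 0.718256 + 0.220881 = 0.939137
Of this, 0.220881 comes from 0.960352*0.23 (the genuine card theft=true cases).
P(genuine card theft | fraud alert, cardholder travelling abroad) = 0.220881 / 0.939137 ≈ 0.235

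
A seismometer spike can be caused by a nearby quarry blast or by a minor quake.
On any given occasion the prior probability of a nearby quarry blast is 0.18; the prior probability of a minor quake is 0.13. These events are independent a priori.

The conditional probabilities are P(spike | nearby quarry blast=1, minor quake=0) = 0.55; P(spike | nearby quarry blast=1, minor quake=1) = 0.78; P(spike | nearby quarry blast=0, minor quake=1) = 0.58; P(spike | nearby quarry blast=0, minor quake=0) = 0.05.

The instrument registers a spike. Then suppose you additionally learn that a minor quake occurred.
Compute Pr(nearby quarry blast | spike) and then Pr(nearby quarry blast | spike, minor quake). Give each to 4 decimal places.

For the numerator, keep only nearby quarry blast=true terms: 0.086130 + 0.018252 = 0.104382
The normalizing constant is 0.05×0.82×0.87 + 0.58×0.82×0.13 + 0.55×0.18×0.87 + 0.78×0.18×0.13 = 0.201880
Posterior = 0.104382 / 0.201880 ≈ 0.5170

Now also conditioning on minor quake=true:
P(spike | minor quake) = 0.58*0.82 + 0.78*0.18 = 0.475600 + 0.140400 = 0.616000
The nearby quarry blast-present share is 0.78*0.18 = 0.140400.
So P(nearby quarry blast | spike, minor quake) = 0.140400/0.616000 ≈ 0.2279.

Pr(nearby quarry blast | spike) ≈ 0.5170; Pr(nearby quarry blast | spike, minor quake) ≈ 0.2279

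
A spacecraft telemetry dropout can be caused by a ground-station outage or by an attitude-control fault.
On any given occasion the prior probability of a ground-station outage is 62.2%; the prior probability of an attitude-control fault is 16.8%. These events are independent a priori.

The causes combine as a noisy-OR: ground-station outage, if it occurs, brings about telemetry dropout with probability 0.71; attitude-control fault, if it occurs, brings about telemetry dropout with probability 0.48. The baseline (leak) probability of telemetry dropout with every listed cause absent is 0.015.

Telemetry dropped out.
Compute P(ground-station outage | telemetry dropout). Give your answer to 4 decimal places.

Under noisy-OR, P(telemetry dropout | causes) = 1 − (1−0.015)·∏(1−qᵢ) over the active causes.
For the numerator, keep only ground-station outage=true terms: 0.369679 + 0.088974 = 0.458653
Normalizer over all consistent configurations: 0.015·0.378·0.832 + 0.4878·0.378·0.168 + 0.71435·0.622·0.832 + 0.851462·0.622·0.168 = 0.494347
P(ground-station outage | telemetry dropout) = 0.458653/0.494347 ≈ 0.9278

P(ground-station outage | telemetry dropout) ≈ 0.9278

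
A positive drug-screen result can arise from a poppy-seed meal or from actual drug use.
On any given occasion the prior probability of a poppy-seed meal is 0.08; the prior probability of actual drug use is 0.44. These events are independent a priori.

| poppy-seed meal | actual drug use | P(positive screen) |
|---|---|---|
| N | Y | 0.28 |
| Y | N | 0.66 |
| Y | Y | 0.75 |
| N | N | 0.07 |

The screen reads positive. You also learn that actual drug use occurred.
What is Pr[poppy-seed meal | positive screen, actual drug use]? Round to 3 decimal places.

Weight on poppy-seed meal=true, given the evidence: 0.75*0.08 = 0.060000
The normalizing constant is 0.28*0.92 + 0.75*0.08 = 0.317600
Posterior = 0.060000 / 0.317600 ≈ 0.189

Pr[poppy-seed meal | positive screen, actual drug use] ≈ 0.189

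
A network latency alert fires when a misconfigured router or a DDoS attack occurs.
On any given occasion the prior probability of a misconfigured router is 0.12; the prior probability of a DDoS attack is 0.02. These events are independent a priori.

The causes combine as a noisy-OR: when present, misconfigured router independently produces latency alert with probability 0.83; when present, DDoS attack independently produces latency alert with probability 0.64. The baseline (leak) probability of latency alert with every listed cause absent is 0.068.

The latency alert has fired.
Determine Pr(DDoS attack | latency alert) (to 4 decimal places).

Under noisy-OR, P(latency alert | causes) = 1 − (1−0.068)·∏(1−qᵢ) over the active causes.
Enumerate the 4 (misconfigured router, DDoS attack) configurations and weight by the priors:
  P(latency alert) = 0.068×0.88×0.98 + 0.66448×0.88×0.02 + 0.84156×0.12×0.98 + 0.942962×0.12×0.02
        = 0.058643 + 0.011695 + 0.098967 + 0.002263 = 0.171568
Keeping only the DDoS attack-present terms gives 0.013958, so
  P(DDoS attack | latency alert) = 0.013958 / 0.171568 ≈ 0.0814

Pr(DDoS attack | latency alert) ≈ 0.0814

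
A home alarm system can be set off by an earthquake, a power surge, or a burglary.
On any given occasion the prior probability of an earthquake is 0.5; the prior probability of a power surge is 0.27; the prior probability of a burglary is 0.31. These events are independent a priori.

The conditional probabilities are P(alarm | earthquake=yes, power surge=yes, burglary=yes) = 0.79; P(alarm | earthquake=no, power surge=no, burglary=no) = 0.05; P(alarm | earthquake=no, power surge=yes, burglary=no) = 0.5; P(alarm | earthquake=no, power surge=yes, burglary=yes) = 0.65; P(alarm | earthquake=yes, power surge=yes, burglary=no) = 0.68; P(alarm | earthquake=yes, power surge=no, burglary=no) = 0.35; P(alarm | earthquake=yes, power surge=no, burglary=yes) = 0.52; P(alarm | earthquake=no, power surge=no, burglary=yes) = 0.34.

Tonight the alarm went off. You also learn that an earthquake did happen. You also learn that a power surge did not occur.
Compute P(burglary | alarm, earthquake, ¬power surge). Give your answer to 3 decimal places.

P(burglary | alarm, earthquake, ¬power surge) ≈ 0.400

P(alarm | earthquake, ¬power surge) = 0.35×0.69 + 0.52×0.31 = 0.241500 + 0.161200 = 0.402700
Restricting to configurations with burglary present: 0.52×0.31 = 0.161200.
Hence the posterior is 0.161200/0.402700 ≈ 0.400.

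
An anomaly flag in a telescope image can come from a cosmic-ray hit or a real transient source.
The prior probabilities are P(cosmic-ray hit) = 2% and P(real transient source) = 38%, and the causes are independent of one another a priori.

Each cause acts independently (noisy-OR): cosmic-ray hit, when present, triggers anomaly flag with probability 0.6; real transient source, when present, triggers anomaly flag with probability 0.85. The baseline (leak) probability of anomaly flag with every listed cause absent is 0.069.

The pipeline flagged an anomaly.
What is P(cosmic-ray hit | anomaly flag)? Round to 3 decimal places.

P(cosmic-ray hit | anomaly flag) ≈ 0.040

Under noisy-OR, P(anomaly flag | causes) = 1 − (1−0.069)·∏(1−qᵢ) over the active causes.
Numerator (weight on configurations with cosmic-ray hit): 0.007782 + 0.007175 = 0.014957
Normalizer over all consistent configurations: 0.069*0.98*0.62 + 0.86035*0.98*0.38 + 0.6276*0.02*0.62 + 0.94414*0.02*0.38 = 0.377275
P(cosmic-ray hit | anomaly flag) = 0.014957/0.377275 ≈ 0.040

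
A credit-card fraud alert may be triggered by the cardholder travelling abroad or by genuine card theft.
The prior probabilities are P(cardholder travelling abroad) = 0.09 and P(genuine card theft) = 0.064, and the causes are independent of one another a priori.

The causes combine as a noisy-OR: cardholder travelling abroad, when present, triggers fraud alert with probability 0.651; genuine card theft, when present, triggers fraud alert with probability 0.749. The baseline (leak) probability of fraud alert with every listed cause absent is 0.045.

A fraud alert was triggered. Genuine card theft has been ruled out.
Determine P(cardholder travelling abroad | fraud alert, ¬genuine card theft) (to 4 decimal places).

P(cardholder travelling abroad | fraud alert, ¬genuine card theft) ≈ 0.5944

Under noisy-OR, P(fraud alert | causes) = 1 − (1−0.045)·∏(1−qᵢ) over the active causes.
Numerator (weight on configurations with cardholder travelling abroad): 0.666705·0.09 = 0.060003
Normalizer over all consistent configurations: 0.045·0.91 + 0.666705·0.09 = 0.100953
Posterior = 0.060003 / 0.100953 ≈ 0.5944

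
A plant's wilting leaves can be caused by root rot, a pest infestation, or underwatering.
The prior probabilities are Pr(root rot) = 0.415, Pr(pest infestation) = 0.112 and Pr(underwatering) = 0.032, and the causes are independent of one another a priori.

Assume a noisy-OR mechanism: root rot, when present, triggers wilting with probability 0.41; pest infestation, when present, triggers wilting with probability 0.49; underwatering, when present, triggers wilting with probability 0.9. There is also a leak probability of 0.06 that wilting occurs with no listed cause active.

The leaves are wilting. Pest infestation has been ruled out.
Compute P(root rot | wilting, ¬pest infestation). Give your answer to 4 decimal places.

Under noisy-OR, P(wilting | causes) = 1 − (1−0.06)·∏(1−qᵢ) over the active causes.
P(wilting | ¬pest infestation) = 0.06×0.585×0.968 + 0.906×0.585×0.032 + 0.4454×0.415×0.968 + 0.94454×0.415×0.032 = 0.033977 + 0.016960 + 0.178926 + 0.012543 = 0.242406
The root rot-present share is 0.178926 + 0.012543 = 0.191469.
P(root rot | wilting, ¬pest infestation) = 0.191469 / 0.242406 ≈ 0.7899

P(root rot | wilting, ¬pest infestation) ≈ 0.7899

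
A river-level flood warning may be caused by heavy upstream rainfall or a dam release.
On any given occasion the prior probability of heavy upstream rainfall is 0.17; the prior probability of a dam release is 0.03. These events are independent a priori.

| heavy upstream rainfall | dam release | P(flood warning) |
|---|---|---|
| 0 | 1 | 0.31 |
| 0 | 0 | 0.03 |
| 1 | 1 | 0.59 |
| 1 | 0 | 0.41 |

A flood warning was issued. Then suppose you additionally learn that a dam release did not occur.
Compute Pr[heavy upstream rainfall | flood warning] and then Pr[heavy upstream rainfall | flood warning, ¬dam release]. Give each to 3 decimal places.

Pr[heavy upstream rainfall | flood warning] ≈ 0.689; Pr[heavy upstream rainfall | flood warning, ¬dam release] ≈ 0.737

By total probability over the 4 (heavy upstream rainfall, dam release) configurations:
  P(flood warning) = 0.03·0.83·0.97 + 0.31·0.83·0.03 + 0.41·0.17·0.97 + 0.59·0.17·0.03
        = 0.024153 + 0.007719 + 0.067609 + 0.003009 = 0.102490
The terms with heavy upstream rainfall present sum to 0.070618, so
  P(heavy upstream rainfall | flood warning) = 0.070618 / 0.102490 ≈ 0.689

With the extra evidence:
For the numerator, keep only heavy upstream rainfall=true terms: 0.41*0.17 = 0.069700
The normalizing constant is 0.03*0.83 + 0.41*0.17 = 0.094600
P(heavy upstream rainfall | flood warning, ¬dam release) = 0.069700/0.094600 ≈ 0.737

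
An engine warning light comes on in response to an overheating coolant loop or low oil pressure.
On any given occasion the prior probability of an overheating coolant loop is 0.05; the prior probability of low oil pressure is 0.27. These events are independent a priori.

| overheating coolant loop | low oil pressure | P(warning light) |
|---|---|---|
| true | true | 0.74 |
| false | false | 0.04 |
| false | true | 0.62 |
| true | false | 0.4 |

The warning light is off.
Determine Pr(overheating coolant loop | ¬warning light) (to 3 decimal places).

Pr(overheating coolant loop | ¬warning light) ≈ 0.032

Numerator (weight on configurations with overheating coolant loop): 0.021900 + 0.003510 = 0.025410
Normalizer over all consistent configurations: 0.96·0.95·0.73 + 0.38·0.95·0.27 + 0.6·0.05·0.73 + 0.26·0.05·0.27 = 0.788640
Posterior = 0.025410 / 0.788640 ≈ 0.032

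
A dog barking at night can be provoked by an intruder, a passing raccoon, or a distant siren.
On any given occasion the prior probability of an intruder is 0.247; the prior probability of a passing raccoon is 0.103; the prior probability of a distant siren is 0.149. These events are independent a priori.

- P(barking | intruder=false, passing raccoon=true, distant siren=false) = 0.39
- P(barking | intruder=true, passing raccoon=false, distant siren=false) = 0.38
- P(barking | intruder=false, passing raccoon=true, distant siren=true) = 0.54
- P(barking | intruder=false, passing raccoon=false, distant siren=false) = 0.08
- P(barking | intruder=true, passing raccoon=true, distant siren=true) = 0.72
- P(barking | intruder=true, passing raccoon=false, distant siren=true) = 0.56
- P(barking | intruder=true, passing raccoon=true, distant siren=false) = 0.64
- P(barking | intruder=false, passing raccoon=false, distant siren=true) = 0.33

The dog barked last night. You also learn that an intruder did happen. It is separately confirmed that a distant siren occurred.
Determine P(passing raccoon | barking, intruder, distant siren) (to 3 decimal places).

P(passing raccoon | barking, intruder, distant siren) ≈ 0.129

P(barking | intruder, distant siren) = 0.56·0.897 + 0.72·0.103 = 0.502320 + 0.074160 = 0.576480
The passing raccoon-present share is 0.72·0.103 = 0.074160.
P(passing raccoon | barking, intruder, distant siren) = 0.074160 / 0.576480 ≈ 0.129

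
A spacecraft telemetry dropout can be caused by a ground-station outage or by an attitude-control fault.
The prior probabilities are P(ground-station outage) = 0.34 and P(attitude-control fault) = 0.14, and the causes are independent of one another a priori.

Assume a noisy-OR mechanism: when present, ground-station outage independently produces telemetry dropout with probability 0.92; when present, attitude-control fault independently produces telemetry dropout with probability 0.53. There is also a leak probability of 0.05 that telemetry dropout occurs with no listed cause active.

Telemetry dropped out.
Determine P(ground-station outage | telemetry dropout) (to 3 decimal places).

P(ground-station outage | telemetry dropout) ≈ 0.799

Under noisy-OR, P(telemetry dropout | causes) = 1 − (1−0.05)·∏(1−qᵢ) over the active causes.
Enumerate the 4 (ground-station outage, attitude-control fault) configurations and weight by the priors:
  P(telemetry dropout) = 0.05×0.66×0.86 + 0.5535×0.66×0.14 + 0.924×0.34×0.86 + 0.96428×0.34×0.14
        = 0.028380 + 0.051143 + 0.270178 + 0.045900 = 0.395601
Configurations with ground-station outage contribute 0.316078, so
  P(ground-station outage | telemetry dropout) = 0.316078 / 0.395601 ≈ 0.799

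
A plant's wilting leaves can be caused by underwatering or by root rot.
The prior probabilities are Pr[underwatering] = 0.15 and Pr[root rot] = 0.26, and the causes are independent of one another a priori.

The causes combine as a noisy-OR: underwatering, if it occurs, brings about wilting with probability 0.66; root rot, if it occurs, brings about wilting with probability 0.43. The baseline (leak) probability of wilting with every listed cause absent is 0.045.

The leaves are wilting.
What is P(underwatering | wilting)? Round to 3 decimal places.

P(underwatering | wilting) ≈ 0.453

Under noisy-OR, P(wilting | causes) = 1 − (1−0.045)·∏(1−qᵢ) over the active causes.
Numerator (weight on configurations with underwatering): 0.074958 + 0.031782 = 0.106740
Normalizer over all consistent configurations: 0.045×0.85×0.74 + 0.45565×0.85×0.26 + 0.6753×0.15×0.74 + 0.814921×0.15×0.26 = 0.235744
P(underwatering | wilting) = 0.106740/0.235744 ≈ 0.453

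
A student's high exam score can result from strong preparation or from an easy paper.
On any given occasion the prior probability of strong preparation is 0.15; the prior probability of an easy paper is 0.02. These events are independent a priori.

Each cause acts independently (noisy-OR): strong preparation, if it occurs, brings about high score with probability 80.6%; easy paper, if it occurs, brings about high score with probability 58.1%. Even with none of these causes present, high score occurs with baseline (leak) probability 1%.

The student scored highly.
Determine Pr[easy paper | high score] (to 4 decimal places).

Under noisy-OR, P(high score | causes) = 1 − (1−0.01)·∏(1−qᵢ) over the active causes.
P(high score) = 0.01·0.85·0.98 + 0.58519·0.85·0.02 + 0.80794·0.15·0.98 + 0.919527·0.15·0.02 = 0.008330 + 0.009948 + 0.118767 + 0.002759 = 0.139804
Restricting to configurations with easy paper present: 0.009948 + 0.002759 = 0.012707.
Hence the posterior is 0.012707/0.139804 ≈ 0.0909.

Pr[easy paper | high score] ≈ 0.0909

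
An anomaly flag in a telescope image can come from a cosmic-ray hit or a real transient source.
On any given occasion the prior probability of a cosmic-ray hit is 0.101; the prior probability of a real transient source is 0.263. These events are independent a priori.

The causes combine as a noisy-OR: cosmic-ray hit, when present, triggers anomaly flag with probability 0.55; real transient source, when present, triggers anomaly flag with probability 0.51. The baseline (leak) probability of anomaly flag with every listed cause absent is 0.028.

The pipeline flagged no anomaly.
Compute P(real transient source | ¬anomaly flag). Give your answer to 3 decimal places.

Under noisy-OR, P(anomaly flag | causes) = 1 − (1−0.028)·∏(1−qᵢ) over the active causes.
P(¬anomaly flag) = 0.972*0.899*0.737 + 0.47628*0.899*0.263 + 0.4374*0.101*0.737 + 0.214326*0.101*0.263 = 0.644011 + 0.112610 + 0.032559 + 0.005693 = 0.794873
Of this, 0.118303 comes from 0.112610 + 0.005693 (the real transient source=true cases).
So P(real transient source | ¬anomaly flag) = 0.118303/0.794873 ≈ 0.149.

P(real transient source | ¬anomaly flag) ≈ 0.149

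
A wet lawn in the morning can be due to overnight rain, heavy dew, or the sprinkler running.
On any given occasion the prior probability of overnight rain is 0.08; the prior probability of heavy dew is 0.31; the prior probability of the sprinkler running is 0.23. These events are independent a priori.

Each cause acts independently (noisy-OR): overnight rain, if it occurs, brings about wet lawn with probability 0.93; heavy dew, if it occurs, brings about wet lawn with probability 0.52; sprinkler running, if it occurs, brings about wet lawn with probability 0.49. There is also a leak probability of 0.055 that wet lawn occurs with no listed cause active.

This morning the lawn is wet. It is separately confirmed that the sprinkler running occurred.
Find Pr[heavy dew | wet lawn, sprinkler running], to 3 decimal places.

Pr[heavy dew | wet lawn, sprinkler running] ≈ 0.389

Under noisy-OR, P(wet lawn | causes) = 1 − (1−0.055)·∏(1−qᵢ) over the active causes.
Enumerate the 4 (overnight rain, heavy dew) configurations and weight by the priors:
  P(wet lawn | sprinkler running) = 0.51805·0.92·0.69 + 0.768664·0.92·0.31 + 0.966264·0.08·0.69 + 0.983806·0.08·0.31
        = 0.328858 + 0.219223 + 0.053338 + 0.024398 = 0.625817
Configurations with heavy dew contribute 0.243621, so
  P(heavy dew | wet lawn, sprinkler running) = 0.243621 / 0.625817 ≈ 0.389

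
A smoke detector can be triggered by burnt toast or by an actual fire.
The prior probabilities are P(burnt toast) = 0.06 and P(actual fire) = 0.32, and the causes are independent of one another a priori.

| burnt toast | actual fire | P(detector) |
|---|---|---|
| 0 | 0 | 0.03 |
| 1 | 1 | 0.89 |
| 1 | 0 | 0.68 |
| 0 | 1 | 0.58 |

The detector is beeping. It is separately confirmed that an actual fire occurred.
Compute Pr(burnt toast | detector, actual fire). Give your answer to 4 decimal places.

Weight on burnt toast=true, given the evidence: 0.89·0.06 = 0.053400
Normalizer over all consistent configurations: 0.58·0.94 + 0.89·0.06 = 0.598600
Posterior = 0.053400 / 0.598600 ≈ 0.0892

Pr(burnt toast | detector, actual fire) ≈ 0.0892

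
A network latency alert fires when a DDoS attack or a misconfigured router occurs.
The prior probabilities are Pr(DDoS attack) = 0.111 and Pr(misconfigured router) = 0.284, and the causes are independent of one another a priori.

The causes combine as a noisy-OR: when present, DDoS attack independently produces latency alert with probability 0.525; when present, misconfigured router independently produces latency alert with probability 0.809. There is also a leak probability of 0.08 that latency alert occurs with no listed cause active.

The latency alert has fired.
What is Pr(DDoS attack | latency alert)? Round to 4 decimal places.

Pr(DDoS attack | latency alert) ≈ 0.2214

Under noisy-OR, P(latency alert | causes) = 1 − (1−0.08)·∏(1−qᵢ) over the active causes.
P(latency alert) = 0.08×0.889×0.716 + 0.82428×0.889×0.284 + 0.563×0.111×0.716 + 0.916533×0.111×0.284 = 0.050922 + 0.208111 + 0.044745 + 0.028893 = 0.332671
Restricting to configurations with DDoS attack present: 0.044745 + 0.028893 = 0.073638.
Hence the posterior is 0.073638/0.332671 ≈ 0.2214.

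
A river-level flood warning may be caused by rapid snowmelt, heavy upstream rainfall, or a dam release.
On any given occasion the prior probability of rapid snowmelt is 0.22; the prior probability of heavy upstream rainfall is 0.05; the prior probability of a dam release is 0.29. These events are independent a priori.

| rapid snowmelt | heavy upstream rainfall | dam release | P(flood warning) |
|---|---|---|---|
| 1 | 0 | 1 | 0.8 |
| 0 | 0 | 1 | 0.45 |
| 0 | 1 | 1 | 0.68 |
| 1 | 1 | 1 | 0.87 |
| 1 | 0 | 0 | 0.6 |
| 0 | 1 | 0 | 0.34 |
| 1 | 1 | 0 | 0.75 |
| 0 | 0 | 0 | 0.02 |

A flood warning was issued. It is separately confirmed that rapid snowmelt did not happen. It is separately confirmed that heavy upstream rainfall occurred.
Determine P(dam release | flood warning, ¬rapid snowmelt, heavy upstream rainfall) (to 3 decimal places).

P(dam release | flood warning, ¬rapid snowmelt, heavy upstream rainfall) ≈ 0.450

Numerator (weight on configurations with dam release): 0.68×0.29 = 0.197200
The normalizing constant is 0.34×0.71 + 0.68×0.29 = 0.438600
Posterior = 0.197200 / 0.438600 ≈ 0.450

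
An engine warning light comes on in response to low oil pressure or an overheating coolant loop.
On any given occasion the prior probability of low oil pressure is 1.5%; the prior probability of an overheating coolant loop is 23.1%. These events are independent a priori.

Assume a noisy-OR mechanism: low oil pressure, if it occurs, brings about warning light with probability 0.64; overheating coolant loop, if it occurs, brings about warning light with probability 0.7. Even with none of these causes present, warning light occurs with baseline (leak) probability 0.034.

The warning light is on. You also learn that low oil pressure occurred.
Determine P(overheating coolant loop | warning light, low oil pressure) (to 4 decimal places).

P(overheating coolant loop | warning light, low oil pressure) ≈ 0.2920

Under noisy-OR, P(warning light | causes) = 1 − (1−0.034)·∏(1−qᵢ) over the active causes.
For the numerator, keep only overheating coolant loop=true terms: 0.895672·0.231 = 0.206900
Normalizer over all consistent configurations: 0.65224·0.769 + 0.895672·0.231 = 0.708473
Posterior = 0.206900 / 0.708473 ≈ 0.2920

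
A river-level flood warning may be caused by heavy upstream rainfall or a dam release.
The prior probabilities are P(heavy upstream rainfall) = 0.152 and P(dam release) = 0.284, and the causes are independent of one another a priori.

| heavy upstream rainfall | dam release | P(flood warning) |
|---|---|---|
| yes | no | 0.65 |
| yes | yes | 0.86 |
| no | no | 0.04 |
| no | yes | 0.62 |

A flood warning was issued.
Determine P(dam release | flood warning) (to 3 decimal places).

For the numerator, keep only dam release=true terms: 0.149316 + 0.037124 = 0.186440
The normalizing constant is 0.04·0.848·0.716 + 0.62·0.848·0.284 + 0.65·0.152·0.716 + 0.86·0.152·0.284 = 0.281468
P(dam release | flood warning) = 0.186440/0.281468 ≈ 0.662

P(dam release | flood warning) ≈ 0.662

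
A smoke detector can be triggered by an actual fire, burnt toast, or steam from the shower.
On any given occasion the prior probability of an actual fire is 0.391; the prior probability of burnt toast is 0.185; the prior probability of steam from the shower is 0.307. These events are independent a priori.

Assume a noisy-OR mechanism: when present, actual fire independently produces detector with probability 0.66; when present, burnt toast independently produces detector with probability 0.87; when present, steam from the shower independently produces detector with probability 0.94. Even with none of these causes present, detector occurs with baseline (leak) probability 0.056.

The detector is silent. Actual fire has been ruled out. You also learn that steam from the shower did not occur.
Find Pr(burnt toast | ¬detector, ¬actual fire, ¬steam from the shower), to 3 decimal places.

Pr(burnt toast | ¬detector, ¬actual fire, ¬steam from the shower) ≈ 0.029

Under noisy-OR, P(detector | causes) = 1 − (1−0.056)·∏(1−qᵢ) over the active causes.
Sum P(¬detector|·) weighted by the priors over both values of burnt toast:
  P(¬detector | ¬actual fire, ¬steam from the shower) = 0.944*0.815 + 0.12272*0.185
        = 0.769360 + 0.022703 = 0.792063
Keeping only the burnt toast-present terms gives 0.022703, so
  P(burnt toast | ¬detector, ¬actual fire, ¬steam from the shower) = 0.022703 / 0.792063 ≈ 0.029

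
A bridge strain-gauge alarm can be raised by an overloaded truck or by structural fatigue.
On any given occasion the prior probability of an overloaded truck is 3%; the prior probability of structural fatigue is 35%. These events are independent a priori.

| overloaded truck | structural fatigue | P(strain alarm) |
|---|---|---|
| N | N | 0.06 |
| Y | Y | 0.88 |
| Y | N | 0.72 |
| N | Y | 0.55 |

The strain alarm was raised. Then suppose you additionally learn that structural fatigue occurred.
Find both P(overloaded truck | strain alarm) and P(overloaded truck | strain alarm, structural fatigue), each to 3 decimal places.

Enumerate the 4 (overloaded truck, structural fatigue) configurations and weight by the priors:
  P(strain alarm) = 0.06×0.97×0.65 + 0.55×0.97×0.35 + 0.72×0.03×0.65 + 0.88×0.03×0.35
        = 0.037830 + 0.186725 + 0.014040 + 0.009240 = 0.247835
The terms with overloaded truck present sum to 0.023280, so
  P(overloaded truck | strain alarm) = 0.023280 / 0.247835 ≈ 0.094

Now condition on the additional information:
Sum P(strain alarm|·) weighted by the priors over both values of overloaded truck:
  P(strain alarm | structural fatigue) = 0.55*0.97 + 0.88*0.03
        = 0.533500 + 0.026400 = 0.559900
The terms with overloaded truck present sum to 0.026400, so
  P(overloaded truck | strain alarm, structural fatigue) = 0.026400 / 0.559900 ≈ 0.047
This is intercausal reasoning (explaining away): once structural fatigue accounts for the strain alarm, overloaded truck becomes less likely.

P(overloaded truck | strain alarm) ≈ 0.094; P(overloaded truck | strain alarm, structural fatigue) ≈ 0.047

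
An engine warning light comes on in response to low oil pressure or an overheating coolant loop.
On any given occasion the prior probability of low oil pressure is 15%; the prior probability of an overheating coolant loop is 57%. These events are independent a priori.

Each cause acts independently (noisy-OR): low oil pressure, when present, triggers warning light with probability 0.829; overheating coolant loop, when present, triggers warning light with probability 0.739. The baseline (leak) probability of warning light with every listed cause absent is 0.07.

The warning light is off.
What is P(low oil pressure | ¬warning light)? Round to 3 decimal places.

Under noisy-OR, P(warning light | causes) = 1 − (1−0.07)·∏(1−qᵢ) over the active causes.
Weight on low oil pressure=true, given the evidence: 0.010257 + 0.003549 = 0.013806
The normalizing constant is 0.93·0.85·0.43 + 0.24273·0.85·0.57 + 0.15903·0.15·0.43 + 0.041507·0.15·0.57 = 0.471324
Posterior = 0.013806 / 0.471324 ≈ 0.029

P(low oil pressure | ¬warning light) ≈ 0.029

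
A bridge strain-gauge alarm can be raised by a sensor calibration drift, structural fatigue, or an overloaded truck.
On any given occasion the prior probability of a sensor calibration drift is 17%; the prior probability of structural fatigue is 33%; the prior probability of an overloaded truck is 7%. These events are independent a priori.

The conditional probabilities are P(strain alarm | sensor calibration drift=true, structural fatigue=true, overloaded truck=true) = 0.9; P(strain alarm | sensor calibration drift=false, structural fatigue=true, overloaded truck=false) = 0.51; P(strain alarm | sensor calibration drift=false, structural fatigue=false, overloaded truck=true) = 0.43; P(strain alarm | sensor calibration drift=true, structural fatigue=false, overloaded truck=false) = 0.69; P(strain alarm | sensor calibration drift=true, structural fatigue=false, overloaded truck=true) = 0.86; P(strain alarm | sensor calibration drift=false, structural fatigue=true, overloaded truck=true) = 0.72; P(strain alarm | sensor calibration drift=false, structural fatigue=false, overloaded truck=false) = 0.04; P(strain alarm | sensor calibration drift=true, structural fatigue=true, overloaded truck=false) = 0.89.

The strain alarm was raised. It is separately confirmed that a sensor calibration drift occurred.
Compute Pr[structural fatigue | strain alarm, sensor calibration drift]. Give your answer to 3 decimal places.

P(strain alarm | sensor calibration drift) = 0.69×0.67×0.93 + 0.86×0.67×0.07 + 0.89×0.33×0.93 + 0.9×0.33×0.07 = 0.429939 + 0.040334 + 0.273141 + 0.020790 = 0.764204
Of this, 0.293931 comes from 0.273141 + 0.020790 (the structural fatigue=true cases).
P(structural fatigue | strain alarm, sensor calibration drift) = 0.293931 / 0.764204 ≈ 0.385

Pr[structural fatigue | strain alarm, sensor calibration drift] ≈ 0.385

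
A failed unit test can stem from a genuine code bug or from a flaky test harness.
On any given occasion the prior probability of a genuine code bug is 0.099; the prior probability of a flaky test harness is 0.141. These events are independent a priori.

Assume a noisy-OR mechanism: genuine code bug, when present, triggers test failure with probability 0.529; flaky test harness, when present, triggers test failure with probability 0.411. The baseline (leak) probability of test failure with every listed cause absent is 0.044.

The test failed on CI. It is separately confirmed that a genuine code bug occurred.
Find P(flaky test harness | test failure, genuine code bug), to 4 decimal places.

Under noisy-OR, P(test failure | causes) = 1 − (1−0.044)·∏(1−qᵢ) over the active causes.
By total probability over both values of flaky test harness:
  P(test failure | genuine code bug) = 0.549724·0.859 + 0.734787·0.141
        = 0.472213 + 0.103605 = 0.575818
Keeping only the flaky test harness-present terms gives 0.103605, so
  P(flaky test harness | test failure, genuine code bug) = 0.103605 / 0.575818 ≈ 0.1799

P(flaky test harness | test failure, genuine code bug) ≈ 0.1799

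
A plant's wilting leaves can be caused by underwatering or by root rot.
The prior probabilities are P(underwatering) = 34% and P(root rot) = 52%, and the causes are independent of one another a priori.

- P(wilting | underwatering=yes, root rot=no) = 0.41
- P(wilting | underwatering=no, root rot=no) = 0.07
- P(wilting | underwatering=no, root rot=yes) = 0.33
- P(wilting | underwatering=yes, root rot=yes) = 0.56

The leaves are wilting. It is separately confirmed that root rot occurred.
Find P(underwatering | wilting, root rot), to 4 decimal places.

P(underwatering | wilting, root rot) ≈ 0.4664

Weight on underwatering=true, given the evidence: 0.56·0.34 = 0.190400
Denominator P(wilting | root rot): 0.33·0.66 + 0.56·0.34 = 0.408200
Posterior = 0.190400 / 0.408200 ≈ 0.4664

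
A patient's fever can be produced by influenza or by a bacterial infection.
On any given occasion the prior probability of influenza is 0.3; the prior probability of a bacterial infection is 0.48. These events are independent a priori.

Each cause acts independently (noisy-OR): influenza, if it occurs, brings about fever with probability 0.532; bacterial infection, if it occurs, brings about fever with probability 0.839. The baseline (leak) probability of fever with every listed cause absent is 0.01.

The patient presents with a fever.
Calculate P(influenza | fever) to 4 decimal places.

P(influenza | fever) ≈ 0.4313

Under noisy-OR, P(fever | causes) = 1 − (1−0.01)·∏(1−qᵢ) over the active causes.
Numerator (weight on configurations with influenza): 0.083722 + 0.133258 = 0.216980
Denominator P(fever): 0.01·0.7·0.52 + 0.84061·0.7·0.48 + 0.53668·0.3·0.52 + 0.925405·0.3·0.48 = 0.503065
Posterior = 0.216980 / 0.503065 ≈ 0.4313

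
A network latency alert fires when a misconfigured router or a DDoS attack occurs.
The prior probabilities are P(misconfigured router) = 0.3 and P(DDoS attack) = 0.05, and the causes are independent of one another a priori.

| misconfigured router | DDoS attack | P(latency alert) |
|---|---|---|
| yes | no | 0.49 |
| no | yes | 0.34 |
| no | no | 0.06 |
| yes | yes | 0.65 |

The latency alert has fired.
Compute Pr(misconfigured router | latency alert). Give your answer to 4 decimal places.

For the numerator, keep only misconfigured router=true terms: 0.139650 + 0.009750 = 0.149400
The normalizing constant is 0.06*0.7*0.95 + 0.34*0.7*0.05 + 0.49*0.3*0.95 + 0.65*0.3*0.05 = 0.201200
P(misconfigured router | latency alert) = 0.149400/0.201200 ≈ 0.7425

Pr(misconfigured router | latency alert) ≈ 0.7425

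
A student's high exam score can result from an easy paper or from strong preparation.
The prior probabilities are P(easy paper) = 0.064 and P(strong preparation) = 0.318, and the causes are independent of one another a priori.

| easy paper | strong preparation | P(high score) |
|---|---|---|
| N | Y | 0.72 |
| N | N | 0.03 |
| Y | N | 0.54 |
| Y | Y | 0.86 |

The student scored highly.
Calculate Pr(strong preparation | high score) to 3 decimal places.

Pr(strong preparation | high score) ≈ 0.844

For the numerator, keep only strong preparation=true terms: 0.214307 + 0.017503 = 0.231810
The normalizing constant is 0.03*0.936*0.682 + 0.72*0.936*0.318 + 0.54*0.064*0.682 + 0.86*0.064*0.318 = 0.274531
Posterior = 0.231810 / 0.274531 ≈ 0.844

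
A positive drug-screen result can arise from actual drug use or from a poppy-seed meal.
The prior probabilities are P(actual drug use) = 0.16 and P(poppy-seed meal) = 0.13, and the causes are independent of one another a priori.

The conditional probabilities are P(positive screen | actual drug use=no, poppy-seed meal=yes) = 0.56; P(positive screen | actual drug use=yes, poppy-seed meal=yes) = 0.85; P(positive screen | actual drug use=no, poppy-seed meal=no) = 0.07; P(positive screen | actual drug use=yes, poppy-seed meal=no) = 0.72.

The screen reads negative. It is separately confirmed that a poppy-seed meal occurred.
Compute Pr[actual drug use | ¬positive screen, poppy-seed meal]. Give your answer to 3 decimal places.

Pr[actual drug use | ¬positive screen, poppy-seed meal] ≈ 0.061

P(¬positive screen | poppy-seed meal) = 0.44*0.84 + 0.15*0.16 = 0.369600 + 0.024000 = 0.393600
The actual drug use-present share is 0.15*0.16 = 0.024000.
So P(actual drug use | ¬positive screen, poppy-seed meal) = 0.024000/0.393600 ≈ 0.061.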